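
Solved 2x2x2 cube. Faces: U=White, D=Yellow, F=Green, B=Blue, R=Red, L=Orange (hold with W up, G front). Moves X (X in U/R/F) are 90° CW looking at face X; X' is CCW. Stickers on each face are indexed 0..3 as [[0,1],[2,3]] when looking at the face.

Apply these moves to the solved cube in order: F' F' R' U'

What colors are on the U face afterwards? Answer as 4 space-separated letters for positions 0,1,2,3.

Answer: B B W Y

Derivation:
After move 1 (F'): F=GGGG U=WWRR R=YRYR D=OOYY L=OWOW
After move 2 (F'): F=GGGG U=WWYY R=OROR D=WWYY L=OROR
After move 3 (R'): R=RROO U=WBYB F=GWGY D=WGYG B=YBWB
After move 4 (U'): U=BBWY F=ORGY R=GWOO B=RRWB L=YBOR
Query: U face = BBWY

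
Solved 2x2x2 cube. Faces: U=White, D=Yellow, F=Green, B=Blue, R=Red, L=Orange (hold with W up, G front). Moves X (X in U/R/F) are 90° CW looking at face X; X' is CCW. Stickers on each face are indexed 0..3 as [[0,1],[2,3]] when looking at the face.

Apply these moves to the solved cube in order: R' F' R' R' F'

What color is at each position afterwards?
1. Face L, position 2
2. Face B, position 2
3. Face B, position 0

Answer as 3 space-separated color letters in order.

Answer: O W G

Derivation:
After move 1 (R'): R=RRRR U=WBWB F=GWGW D=YGYG B=YBYB
After move 2 (F'): F=WWGG U=WBRR R=GRYR D=OOYG L=OBOW
After move 3 (R'): R=RRGY U=WYRY F=WBGR D=OWYG B=GBOB
After move 4 (R'): R=RYRG U=WORG F=WYGY D=OBYR B=GBWB
After move 5 (F'): F=YYWG U=WORR R=BYOG D=BWYR L=OGOR
Query 1: L[2] = O
Query 2: B[2] = W
Query 3: B[0] = G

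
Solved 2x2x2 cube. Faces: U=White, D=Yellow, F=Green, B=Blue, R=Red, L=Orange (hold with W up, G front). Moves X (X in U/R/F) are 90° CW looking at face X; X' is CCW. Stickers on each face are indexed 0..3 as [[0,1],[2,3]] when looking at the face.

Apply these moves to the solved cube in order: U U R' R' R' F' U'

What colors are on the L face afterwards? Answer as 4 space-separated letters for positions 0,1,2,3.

After move 1 (U): U=WWWW F=RRGG R=BBRR B=OOBB L=GGOO
After move 2 (U): U=WWWW F=BBGG R=OORR B=GGBB L=RROO
After move 3 (R'): R=OROR U=WBWG F=BWGW D=YBYG B=YGYB
After move 4 (R'): R=RROO U=WYWY F=BBGG D=YWYW B=GGBB
After move 5 (R'): R=RORO U=WBWG F=BYGY D=YBYG B=WGWB
After move 6 (F'): F=YYBG U=WBRR R=BOYO D=ROYG L=RGOW
After move 7 (U'): U=BRWR F=RGBG R=YYYO B=BOWB L=WGOW
Query: L face = WGOW

Answer: W G O W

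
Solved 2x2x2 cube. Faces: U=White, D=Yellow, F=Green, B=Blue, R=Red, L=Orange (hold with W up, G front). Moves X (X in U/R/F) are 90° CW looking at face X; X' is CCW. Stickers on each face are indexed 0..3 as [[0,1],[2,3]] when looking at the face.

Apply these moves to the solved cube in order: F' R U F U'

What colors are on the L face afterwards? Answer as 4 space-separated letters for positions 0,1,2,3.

After move 1 (F'): F=GGGG U=WWRR R=YRYR D=OOYY L=OWOW
After move 2 (R): R=YYRR U=WGRG F=GOGY D=OBYB B=RBWB
After move 3 (U): U=RWGG F=YYGY R=RBRR B=OWWB L=GOOW
After move 4 (F): F=GYYY U=RWWO R=GBGR D=RRYB L=GOOB
After move 5 (U'): U=WORW F=GOYY R=GYGR B=GBWB L=OWOB
Query: L face = OWOB

Answer: O W O B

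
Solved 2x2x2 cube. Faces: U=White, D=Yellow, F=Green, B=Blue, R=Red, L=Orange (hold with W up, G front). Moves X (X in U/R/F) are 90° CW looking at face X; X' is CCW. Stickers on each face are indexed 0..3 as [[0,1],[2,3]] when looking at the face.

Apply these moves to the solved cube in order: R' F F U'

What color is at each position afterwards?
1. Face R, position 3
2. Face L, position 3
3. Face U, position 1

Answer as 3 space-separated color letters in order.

After move 1 (R'): R=RRRR U=WBWB F=GWGW D=YGYG B=YBYB
After move 2 (F): F=GGWW U=WBOO R=WRBR D=RRYG L=OYOG
After move 3 (F): F=WGWG U=WBGY R=OROR D=BWYG L=OROR
After move 4 (U'): U=BYWG F=ORWG R=WGOR B=ORYB L=YBOR
Query 1: R[3] = R
Query 2: L[3] = R
Query 3: U[1] = Y

Answer: R R Y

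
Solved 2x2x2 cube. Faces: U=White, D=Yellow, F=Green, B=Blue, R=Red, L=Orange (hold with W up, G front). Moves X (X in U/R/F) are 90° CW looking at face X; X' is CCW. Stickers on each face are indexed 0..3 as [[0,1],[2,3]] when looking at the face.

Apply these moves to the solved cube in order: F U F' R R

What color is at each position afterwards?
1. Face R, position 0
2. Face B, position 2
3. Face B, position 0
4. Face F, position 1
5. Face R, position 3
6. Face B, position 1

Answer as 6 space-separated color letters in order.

After move 1 (F): F=GGGG U=WWOO R=WRWR D=RRYY L=OYOY
After move 2 (U): U=OWOW F=WRGG R=BBWR B=OYBB L=GGOY
After move 3 (F'): F=RGWG U=OWBW R=RBRR D=GYYY L=GWOO
After move 4 (R): R=RRRB U=OGBG F=RYWY D=GBYO B=WYWB
After move 5 (R): R=RRBR U=OYBY F=RBWO D=GWYW B=GYGB
Query 1: R[0] = R
Query 2: B[2] = G
Query 3: B[0] = G
Query 4: F[1] = B
Query 5: R[3] = R
Query 6: B[1] = Y

Answer: R G G B R Y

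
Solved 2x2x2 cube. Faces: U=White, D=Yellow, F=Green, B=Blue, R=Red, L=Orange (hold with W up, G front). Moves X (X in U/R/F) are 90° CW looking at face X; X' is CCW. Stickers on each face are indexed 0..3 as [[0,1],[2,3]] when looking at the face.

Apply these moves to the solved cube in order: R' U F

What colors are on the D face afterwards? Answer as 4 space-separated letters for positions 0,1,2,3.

Answer: R Y Y G

Derivation:
After move 1 (R'): R=RRRR U=WBWB F=GWGW D=YGYG B=YBYB
After move 2 (U): U=WWBB F=RRGW R=YBRR B=OOYB L=GWOO
After move 3 (F): F=GRWR U=WWOW R=BBBR D=RYYG L=GYOG
Query: D face = RYYG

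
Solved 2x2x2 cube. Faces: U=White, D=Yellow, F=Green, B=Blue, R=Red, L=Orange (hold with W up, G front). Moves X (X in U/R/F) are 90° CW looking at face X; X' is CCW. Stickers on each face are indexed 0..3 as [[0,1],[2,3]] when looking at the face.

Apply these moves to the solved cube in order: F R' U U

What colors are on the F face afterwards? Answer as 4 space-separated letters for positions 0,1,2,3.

Answer: Y B G O

Derivation:
After move 1 (F): F=GGGG U=WWOO R=WRWR D=RRYY L=OYOY
After move 2 (R'): R=RRWW U=WBOB F=GWGO D=RGYG B=YBRB
After move 3 (U): U=OWBB F=RRGO R=YBWW B=OYRB L=GWOY
After move 4 (U): U=BOBW F=YBGO R=OYWW B=GWRB L=RROY
Query: F face = YBGO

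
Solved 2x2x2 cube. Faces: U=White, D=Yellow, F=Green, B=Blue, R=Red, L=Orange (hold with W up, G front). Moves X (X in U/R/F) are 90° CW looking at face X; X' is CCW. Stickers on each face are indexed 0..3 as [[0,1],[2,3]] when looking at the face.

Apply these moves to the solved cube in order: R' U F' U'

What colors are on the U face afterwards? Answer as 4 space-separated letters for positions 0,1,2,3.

Answer: W R W Y

Derivation:
After move 1 (R'): R=RRRR U=WBWB F=GWGW D=YGYG B=YBYB
After move 2 (U): U=WWBB F=RRGW R=YBRR B=OOYB L=GWOO
After move 3 (F'): F=RWRG U=WWYR R=GBYR D=WOYG L=GBOB
After move 4 (U'): U=WRWY F=GBRG R=RWYR B=GBYB L=OOOB
Query: U face = WRWY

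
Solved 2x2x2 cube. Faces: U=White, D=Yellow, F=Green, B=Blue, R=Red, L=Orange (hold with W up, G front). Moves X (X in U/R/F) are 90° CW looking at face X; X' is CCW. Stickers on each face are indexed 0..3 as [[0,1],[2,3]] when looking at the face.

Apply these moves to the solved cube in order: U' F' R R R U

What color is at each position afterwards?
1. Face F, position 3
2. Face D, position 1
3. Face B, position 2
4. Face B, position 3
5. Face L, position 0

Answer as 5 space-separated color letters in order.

Answer: R G O B O

Derivation:
After move 1 (U'): U=WWWW F=OOGG R=GGRR B=RRBB L=BBOO
After move 2 (F'): F=OGOG U=WWGR R=YGYR D=BOYY L=BWOW
After move 3 (R): R=YYRG U=WGGG F=OOOY D=BBYR B=RRWB
After move 4 (R): R=RYGY U=WOGY F=OBOR D=BWYR B=GRGB
After move 5 (R): R=GRYY U=WBGR F=OWOR D=BGYG B=YROB
After move 6 (U): U=GWRB F=GROR R=YRYY B=BWOB L=OWOW
Query 1: F[3] = R
Query 2: D[1] = G
Query 3: B[2] = O
Query 4: B[3] = B
Query 5: L[0] = O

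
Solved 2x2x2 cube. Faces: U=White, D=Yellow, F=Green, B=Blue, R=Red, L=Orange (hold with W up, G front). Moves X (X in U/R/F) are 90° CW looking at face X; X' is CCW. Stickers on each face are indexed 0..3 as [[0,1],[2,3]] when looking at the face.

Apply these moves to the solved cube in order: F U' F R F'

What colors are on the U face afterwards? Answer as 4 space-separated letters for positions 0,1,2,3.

After move 1 (F): F=GGGG U=WWOO R=WRWR D=RRYY L=OYOY
After move 2 (U'): U=WOWO F=OYGG R=GGWR B=WRBB L=BBOY
After move 3 (F): F=GOGY U=WOYB R=WGOR D=WGYY L=BROR
After move 4 (R): R=OWRG U=WOYY F=GGGY D=WBYW B=BROB
After move 5 (F'): F=GYGG U=WOOR R=BWWG D=RRYW L=BYOY
Query: U face = WOOR

Answer: W O O R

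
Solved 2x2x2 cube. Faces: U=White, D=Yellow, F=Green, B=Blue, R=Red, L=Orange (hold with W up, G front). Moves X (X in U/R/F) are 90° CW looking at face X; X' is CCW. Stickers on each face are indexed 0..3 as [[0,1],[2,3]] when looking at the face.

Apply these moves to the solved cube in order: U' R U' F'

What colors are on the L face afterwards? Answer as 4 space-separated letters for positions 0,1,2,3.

Answer: W W O W

Derivation:
After move 1 (U'): U=WWWW F=OOGG R=GGRR B=RRBB L=BBOO
After move 2 (R): R=RGRG U=WOWG F=OYGY D=YBYR B=WRWB
After move 3 (U'): U=OGWW F=BBGY R=OYRG B=RGWB L=WROO
After move 4 (F'): F=BYBG U=OGOR R=BYYG D=ROYR L=WWOW
Query: L face = WWOW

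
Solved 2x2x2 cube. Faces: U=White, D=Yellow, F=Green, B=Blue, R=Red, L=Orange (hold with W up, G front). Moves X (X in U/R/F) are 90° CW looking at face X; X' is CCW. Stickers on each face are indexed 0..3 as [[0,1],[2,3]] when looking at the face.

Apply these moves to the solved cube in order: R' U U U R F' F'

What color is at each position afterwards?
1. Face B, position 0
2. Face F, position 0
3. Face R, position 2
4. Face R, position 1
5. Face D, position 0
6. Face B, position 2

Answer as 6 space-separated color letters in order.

After move 1 (R'): R=RRRR U=WBWB F=GWGW D=YGYG B=YBYB
After move 2 (U): U=WWBB F=RRGW R=YBRR B=OOYB L=GWOO
After move 3 (U): U=BWBW F=YBGW R=OORR B=GWYB L=RROO
After move 4 (U): U=BBWW F=OOGW R=GWRR B=RRYB L=YBOO
After move 5 (R): R=RGRW U=BOWW F=OGGG D=YYYR B=WRBB
After move 6 (F'): F=GGOG U=BORR R=YGYW D=BOYR L=YWOW
After move 7 (F'): F=GGGO U=BOYY R=OGBW D=WWYR L=YROR
Query 1: B[0] = W
Query 2: F[0] = G
Query 3: R[2] = B
Query 4: R[1] = G
Query 5: D[0] = W
Query 6: B[2] = B

Answer: W G B G W B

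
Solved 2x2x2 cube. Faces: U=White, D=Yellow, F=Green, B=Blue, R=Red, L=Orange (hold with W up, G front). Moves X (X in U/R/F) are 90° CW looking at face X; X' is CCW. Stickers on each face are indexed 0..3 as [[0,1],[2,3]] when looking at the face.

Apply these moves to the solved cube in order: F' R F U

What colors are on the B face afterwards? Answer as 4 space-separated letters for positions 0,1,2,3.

Answer: O O W B

Derivation:
After move 1 (F'): F=GGGG U=WWRR R=YRYR D=OOYY L=OWOW
After move 2 (R): R=YYRR U=WGRG F=GOGY D=OBYB B=RBWB
After move 3 (F): F=GGYO U=WGWW R=RYGR D=RYYB L=OOOB
After move 4 (U): U=WWWG F=RYYO R=RBGR B=OOWB L=GGOB
Query: B face = OOWB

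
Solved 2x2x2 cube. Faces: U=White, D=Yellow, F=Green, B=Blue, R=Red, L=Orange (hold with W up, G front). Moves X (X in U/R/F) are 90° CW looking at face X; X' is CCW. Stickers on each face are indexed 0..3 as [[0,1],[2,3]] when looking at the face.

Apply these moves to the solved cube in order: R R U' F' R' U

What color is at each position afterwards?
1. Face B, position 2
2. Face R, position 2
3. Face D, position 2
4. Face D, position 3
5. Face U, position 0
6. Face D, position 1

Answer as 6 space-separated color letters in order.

After move 1 (R): R=RRRR U=WGWG F=GYGY D=YBYB B=WBWB
After move 2 (R): R=RRRR U=WYWY F=GBGB D=YWYW B=GBGB
After move 3 (U'): U=YYWW F=OOGB R=GBRR B=RRGB L=GBOO
After move 4 (F'): F=OBOG U=YYGR R=WBYR D=BOYW L=GWOW
After move 5 (R'): R=BRWY U=YGGR F=OYOR D=BBYG B=WROB
After move 6 (U): U=GYRG F=BROR R=WRWY B=GWOB L=OYOW
Query 1: B[2] = O
Query 2: R[2] = W
Query 3: D[2] = Y
Query 4: D[3] = G
Query 5: U[0] = G
Query 6: D[1] = B

Answer: O W Y G G B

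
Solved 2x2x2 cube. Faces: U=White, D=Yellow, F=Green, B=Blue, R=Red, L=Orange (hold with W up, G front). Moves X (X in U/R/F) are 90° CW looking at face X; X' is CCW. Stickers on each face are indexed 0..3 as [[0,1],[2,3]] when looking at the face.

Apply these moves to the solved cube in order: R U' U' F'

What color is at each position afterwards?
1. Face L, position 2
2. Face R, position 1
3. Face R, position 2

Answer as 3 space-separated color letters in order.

Answer: O O Y

Derivation:
After move 1 (R): R=RRRR U=WGWG F=GYGY D=YBYB B=WBWB
After move 2 (U'): U=GGWW F=OOGY R=GYRR B=RRWB L=WBOO
After move 3 (U'): U=GWGW F=WBGY R=OORR B=GYWB L=RROO
After move 4 (F'): F=BYWG U=GWOR R=BOYR D=ROYB L=RWOG
Query 1: L[2] = O
Query 2: R[1] = O
Query 3: R[2] = Y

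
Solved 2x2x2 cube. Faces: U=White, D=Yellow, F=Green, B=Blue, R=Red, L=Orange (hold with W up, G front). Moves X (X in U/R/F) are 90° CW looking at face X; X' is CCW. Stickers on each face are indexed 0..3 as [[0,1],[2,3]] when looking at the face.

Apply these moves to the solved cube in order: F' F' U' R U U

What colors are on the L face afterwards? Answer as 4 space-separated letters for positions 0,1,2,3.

Answer: O G O R

Derivation:
After move 1 (F'): F=GGGG U=WWRR R=YRYR D=OOYY L=OWOW
After move 2 (F'): F=GGGG U=WWYY R=OROR D=WWYY L=OROR
After move 3 (U'): U=WYWY F=ORGG R=GGOR B=ORBB L=BBOR
After move 4 (R): R=OGRG U=WRWG F=OWGY D=WBYO B=YRYB
After move 5 (U): U=WWGR F=OGGY R=YRRG B=BBYB L=OWOR
After move 6 (U): U=GWRW F=YRGY R=BBRG B=OWYB L=OGOR
Query: L face = OGOR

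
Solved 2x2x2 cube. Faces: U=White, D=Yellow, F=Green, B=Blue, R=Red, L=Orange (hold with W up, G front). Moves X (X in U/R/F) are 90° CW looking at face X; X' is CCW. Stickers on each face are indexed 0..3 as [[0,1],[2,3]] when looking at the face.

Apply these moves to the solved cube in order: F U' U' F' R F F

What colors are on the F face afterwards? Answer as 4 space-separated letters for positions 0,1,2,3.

After move 1 (F): F=GGGG U=WWOO R=WRWR D=RRYY L=OYOY
After move 2 (U'): U=WOWO F=OYGG R=GGWR B=WRBB L=BBOY
After move 3 (U'): U=OOWW F=BBGG R=OYWR B=GGBB L=WROY
After move 4 (F'): F=BGBG U=OOOW R=RYRR D=RYYY L=WWOW
After move 5 (R): R=RRRY U=OGOG F=BYBY D=RBYG B=WGOB
After move 6 (F): F=BBYY U=OGWW R=ORGY D=RRYG L=WROB
After move 7 (F): F=YBYB U=OGBR R=WRWY D=GOYG L=WROR
Query: F face = YBYB

Answer: Y B Y B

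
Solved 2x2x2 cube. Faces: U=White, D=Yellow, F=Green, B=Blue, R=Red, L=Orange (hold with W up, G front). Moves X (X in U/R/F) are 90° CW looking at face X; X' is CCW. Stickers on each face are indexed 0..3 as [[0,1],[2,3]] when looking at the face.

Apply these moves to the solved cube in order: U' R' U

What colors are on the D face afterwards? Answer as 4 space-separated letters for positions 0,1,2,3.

Answer: Y O Y G

Derivation:
After move 1 (U'): U=WWWW F=OOGG R=GGRR B=RRBB L=BBOO
After move 2 (R'): R=GRGR U=WBWR F=OWGW D=YOYG B=YRYB
After move 3 (U): U=WWRB F=GRGW R=YRGR B=BBYB L=OWOO
Query: D face = YOYG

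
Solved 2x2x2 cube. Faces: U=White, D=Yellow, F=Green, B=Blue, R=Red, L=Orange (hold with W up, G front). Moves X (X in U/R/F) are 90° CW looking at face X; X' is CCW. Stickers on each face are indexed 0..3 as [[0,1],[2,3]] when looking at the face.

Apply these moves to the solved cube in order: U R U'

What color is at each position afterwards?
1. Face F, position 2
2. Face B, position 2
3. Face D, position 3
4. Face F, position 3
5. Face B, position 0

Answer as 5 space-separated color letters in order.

After move 1 (U): U=WWWW F=RRGG R=BBRR B=OOBB L=GGOO
After move 2 (R): R=RBRB U=WRWG F=RYGY D=YBYO B=WOWB
After move 3 (U'): U=RGWW F=GGGY R=RYRB B=RBWB L=WOOO
Query 1: F[2] = G
Query 2: B[2] = W
Query 3: D[3] = O
Query 4: F[3] = Y
Query 5: B[0] = R

Answer: G W O Y R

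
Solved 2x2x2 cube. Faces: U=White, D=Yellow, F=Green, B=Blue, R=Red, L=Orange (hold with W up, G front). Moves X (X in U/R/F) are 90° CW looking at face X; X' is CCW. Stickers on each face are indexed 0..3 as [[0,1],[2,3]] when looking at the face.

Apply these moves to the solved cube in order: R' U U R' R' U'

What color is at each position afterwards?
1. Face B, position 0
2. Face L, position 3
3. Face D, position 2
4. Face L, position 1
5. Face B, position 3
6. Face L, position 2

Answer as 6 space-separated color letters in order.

After move 1 (R'): R=RRRR U=WBWB F=GWGW D=YGYG B=YBYB
After move 2 (U): U=WWBB F=RRGW R=YBRR B=OOYB L=GWOO
After move 3 (U): U=BWBW F=YBGW R=OORR B=GWYB L=RROO
After move 4 (R'): R=OROR U=BYBG F=YWGW D=YBYW B=GWGB
After move 5 (R'): R=RROO U=BGBG F=YYGG D=YWYW B=WWBB
After move 6 (U'): U=GGBB F=RRGG R=YYOO B=RRBB L=WWOO
Query 1: B[0] = R
Query 2: L[3] = O
Query 3: D[2] = Y
Query 4: L[1] = W
Query 5: B[3] = B
Query 6: L[2] = O

Answer: R O Y W B O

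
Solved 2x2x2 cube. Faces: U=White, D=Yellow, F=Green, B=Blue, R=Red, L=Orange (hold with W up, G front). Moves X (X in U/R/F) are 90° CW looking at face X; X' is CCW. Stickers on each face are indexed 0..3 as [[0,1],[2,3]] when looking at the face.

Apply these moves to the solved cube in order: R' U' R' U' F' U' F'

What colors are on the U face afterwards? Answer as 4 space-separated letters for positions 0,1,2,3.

Answer: R G B Y

Derivation:
After move 1 (R'): R=RRRR U=WBWB F=GWGW D=YGYG B=YBYB
After move 2 (U'): U=BBWW F=OOGW R=GWRR B=RRYB L=YBOO
After move 3 (R'): R=WRGR U=BYWR F=OBGW D=YOYW B=GRGB
After move 4 (U'): U=YRBW F=YBGW R=OBGR B=WRGB L=GROO
After move 5 (F'): F=BWYG U=YROG R=OBYR D=ROYW L=GWOB
After move 6 (U'): U=RGYO F=GWYG R=BWYR B=OBGB L=WROB
After move 7 (F'): F=WGGY U=RGBY R=OWRR D=RBYW L=WOOY
Query: U face = RGBY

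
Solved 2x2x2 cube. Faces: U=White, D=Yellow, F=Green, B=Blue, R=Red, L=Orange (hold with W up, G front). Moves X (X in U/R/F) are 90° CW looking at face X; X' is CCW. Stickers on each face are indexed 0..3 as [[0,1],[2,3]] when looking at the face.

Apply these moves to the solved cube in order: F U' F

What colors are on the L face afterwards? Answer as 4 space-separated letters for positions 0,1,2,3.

Answer: B R O R

Derivation:
After move 1 (F): F=GGGG U=WWOO R=WRWR D=RRYY L=OYOY
After move 2 (U'): U=WOWO F=OYGG R=GGWR B=WRBB L=BBOY
After move 3 (F): F=GOGY U=WOYB R=WGOR D=WGYY L=BROR
Query: L face = BROR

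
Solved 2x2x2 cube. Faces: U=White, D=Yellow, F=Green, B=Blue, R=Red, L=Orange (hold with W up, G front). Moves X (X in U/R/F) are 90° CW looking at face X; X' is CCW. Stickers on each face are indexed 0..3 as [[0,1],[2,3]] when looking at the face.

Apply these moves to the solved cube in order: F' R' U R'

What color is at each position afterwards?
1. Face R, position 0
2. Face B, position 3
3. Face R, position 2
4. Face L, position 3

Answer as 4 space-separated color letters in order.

After move 1 (F'): F=GGGG U=WWRR R=YRYR D=OOYY L=OWOW
After move 2 (R'): R=RRYY U=WBRB F=GWGR D=OGYG B=YBOB
After move 3 (U): U=RWBB F=RRGR R=YBYY B=OWOB L=GWOW
After move 4 (R'): R=BYYY U=ROBO F=RWGB D=ORYR B=GWGB
Query 1: R[0] = B
Query 2: B[3] = B
Query 3: R[2] = Y
Query 4: L[3] = W

Answer: B B Y W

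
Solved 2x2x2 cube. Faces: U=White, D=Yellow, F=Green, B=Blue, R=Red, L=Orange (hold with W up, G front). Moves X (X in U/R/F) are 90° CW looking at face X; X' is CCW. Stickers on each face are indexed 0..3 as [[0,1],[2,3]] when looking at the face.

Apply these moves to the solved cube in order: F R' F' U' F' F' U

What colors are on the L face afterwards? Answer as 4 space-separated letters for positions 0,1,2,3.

After move 1 (F): F=GGGG U=WWOO R=WRWR D=RRYY L=OYOY
After move 2 (R'): R=RRWW U=WBOB F=GWGO D=RGYG B=YBRB
After move 3 (F'): F=WOGG U=WBRW R=GRRW D=YYYG L=OBOO
After move 4 (U'): U=BWWR F=OBGG R=WORW B=GRRB L=YBOO
After move 5 (F'): F=BGOG U=BWWR R=YOYW D=BOYG L=YROW
After move 6 (F'): F=GGBO U=BWYY R=OOBW D=RWYG L=YROW
After move 7 (U): U=YBYW F=OOBO R=GRBW B=YRRB L=GGOW
Query: L face = GGOW

Answer: G G O W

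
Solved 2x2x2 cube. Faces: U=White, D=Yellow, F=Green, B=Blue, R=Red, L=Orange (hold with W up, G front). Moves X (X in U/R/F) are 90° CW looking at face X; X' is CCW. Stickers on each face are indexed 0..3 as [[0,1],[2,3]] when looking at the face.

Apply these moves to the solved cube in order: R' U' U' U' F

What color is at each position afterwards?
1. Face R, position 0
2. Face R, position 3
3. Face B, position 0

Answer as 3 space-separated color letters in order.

Answer: B R O

Derivation:
After move 1 (R'): R=RRRR U=WBWB F=GWGW D=YGYG B=YBYB
After move 2 (U'): U=BBWW F=OOGW R=GWRR B=RRYB L=YBOO
After move 3 (U'): U=BWBW F=YBGW R=OORR B=GWYB L=RROO
After move 4 (U'): U=WWBB F=RRGW R=YBRR B=OOYB L=GWOO
After move 5 (F): F=GRWR U=WWOW R=BBBR D=RYYG L=GYOG
Query 1: R[0] = B
Query 2: R[3] = R
Query 3: B[0] = O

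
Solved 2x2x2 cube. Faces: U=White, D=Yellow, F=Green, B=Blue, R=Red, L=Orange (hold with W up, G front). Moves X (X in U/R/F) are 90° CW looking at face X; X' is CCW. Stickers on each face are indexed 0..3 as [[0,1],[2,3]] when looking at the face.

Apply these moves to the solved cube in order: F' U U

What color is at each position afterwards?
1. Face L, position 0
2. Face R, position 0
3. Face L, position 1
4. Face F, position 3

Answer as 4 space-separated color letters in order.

After move 1 (F'): F=GGGG U=WWRR R=YRYR D=OOYY L=OWOW
After move 2 (U): U=RWRW F=YRGG R=BBYR B=OWBB L=GGOW
After move 3 (U): U=RRWW F=BBGG R=OWYR B=GGBB L=YROW
Query 1: L[0] = Y
Query 2: R[0] = O
Query 3: L[1] = R
Query 4: F[3] = G

Answer: Y O R G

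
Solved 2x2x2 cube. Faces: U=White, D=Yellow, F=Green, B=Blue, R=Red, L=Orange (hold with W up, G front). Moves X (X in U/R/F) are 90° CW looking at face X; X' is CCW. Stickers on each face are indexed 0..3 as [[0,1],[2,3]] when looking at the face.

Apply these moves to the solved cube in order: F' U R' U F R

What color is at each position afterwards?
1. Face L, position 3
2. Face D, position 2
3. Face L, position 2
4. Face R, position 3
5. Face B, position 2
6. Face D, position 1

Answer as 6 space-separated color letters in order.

Answer: R Y O W R O

Derivation:
After move 1 (F'): F=GGGG U=WWRR R=YRYR D=OOYY L=OWOW
After move 2 (U): U=RWRW F=YRGG R=BBYR B=OWBB L=GGOW
After move 3 (R'): R=BRBY U=RBRO F=YWGW D=ORYG B=YWOB
After move 4 (U): U=RROB F=BRGW R=YWBY B=GGOB L=YWOW
After move 5 (F): F=GBWR U=RRWW R=OWBY D=BYYG L=YOOR
After move 6 (R): R=BOYW U=RBWR F=GYWG D=BOYG B=WGRB
Query 1: L[3] = R
Query 2: D[2] = Y
Query 3: L[2] = O
Query 4: R[3] = W
Query 5: B[2] = R
Query 6: D[1] = O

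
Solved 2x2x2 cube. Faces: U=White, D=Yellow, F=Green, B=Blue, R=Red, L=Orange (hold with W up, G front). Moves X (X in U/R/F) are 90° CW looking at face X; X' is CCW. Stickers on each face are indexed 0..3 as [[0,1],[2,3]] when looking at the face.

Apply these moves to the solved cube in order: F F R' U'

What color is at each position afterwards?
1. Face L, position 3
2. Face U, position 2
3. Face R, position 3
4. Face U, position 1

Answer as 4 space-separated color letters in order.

After move 1 (F): F=GGGG U=WWOO R=WRWR D=RRYY L=OYOY
After move 2 (F): F=GGGG U=WWYY R=OROR D=WWYY L=OROR
After move 3 (R'): R=RROO U=WBYB F=GWGY D=WGYG B=YBWB
After move 4 (U'): U=BBWY F=ORGY R=GWOO B=RRWB L=YBOR
Query 1: L[3] = R
Query 2: U[2] = W
Query 3: R[3] = O
Query 4: U[1] = B

Answer: R W O B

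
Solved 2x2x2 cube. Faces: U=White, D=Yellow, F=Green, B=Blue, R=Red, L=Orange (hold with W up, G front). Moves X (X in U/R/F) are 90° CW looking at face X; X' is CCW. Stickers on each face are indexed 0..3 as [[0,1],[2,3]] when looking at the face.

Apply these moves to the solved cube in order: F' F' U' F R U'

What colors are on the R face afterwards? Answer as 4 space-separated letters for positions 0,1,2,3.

Answer: G G R G

Derivation:
After move 1 (F'): F=GGGG U=WWRR R=YRYR D=OOYY L=OWOW
After move 2 (F'): F=GGGG U=WWYY R=OROR D=WWYY L=OROR
After move 3 (U'): U=WYWY F=ORGG R=GGOR B=ORBB L=BBOR
After move 4 (F): F=GOGR U=WYRB R=WGYR D=OGYY L=BWOW
After move 5 (R): R=YWRG U=WORR F=GGGY D=OBYO B=BRYB
After move 6 (U'): U=ORWR F=BWGY R=GGRG B=YWYB L=BROW
Query: R face = GGRG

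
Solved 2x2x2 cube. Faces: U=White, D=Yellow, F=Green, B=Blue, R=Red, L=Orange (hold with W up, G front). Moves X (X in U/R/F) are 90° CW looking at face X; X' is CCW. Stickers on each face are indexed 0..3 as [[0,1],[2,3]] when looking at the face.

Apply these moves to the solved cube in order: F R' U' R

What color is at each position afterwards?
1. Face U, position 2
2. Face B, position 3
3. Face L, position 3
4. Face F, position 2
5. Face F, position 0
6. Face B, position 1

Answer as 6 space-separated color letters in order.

Answer: W B Y G O R

Derivation:
After move 1 (F): F=GGGG U=WWOO R=WRWR D=RRYY L=OYOY
After move 2 (R'): R=RRWW U=WBOB F=GWGO D=RGYG B=YBRB
After move 3 (U'): U=BBWO F=OYGO R=GWWW B=RRRB L=YBOY
After move 4 (R): R=WGWW U=BYWO F=OGGG D=RRYR B=ORBB
Query 1: U[2] = W
Query 2: B[3] = B
Query 3: L[3] = Y
Query 4: F[2] = G
Query 5: F[0] = O
Query 6: B[1] = R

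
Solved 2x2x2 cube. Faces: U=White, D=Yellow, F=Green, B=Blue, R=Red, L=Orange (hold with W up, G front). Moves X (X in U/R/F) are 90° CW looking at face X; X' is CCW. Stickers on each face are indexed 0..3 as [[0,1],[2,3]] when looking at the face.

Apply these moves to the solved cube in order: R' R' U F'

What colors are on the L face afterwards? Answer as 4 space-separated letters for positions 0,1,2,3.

After move 1 (R'): R=RRRR U=WBWB F=GWGW D=YGYG B=YBYB
After move 2 (R'): R=RRRR U=WYWY F=GBGB D=YWYW B=GBGB
After move 3 (U): U=WWYY F=RRGB R=GBRR B=OOGB L=GBOO
After move 4 (F'): F=RBRG U=WWGR R=WBYR D=BOYW L=GYOY
Query: L face = GYOY

Answer: G Y O Y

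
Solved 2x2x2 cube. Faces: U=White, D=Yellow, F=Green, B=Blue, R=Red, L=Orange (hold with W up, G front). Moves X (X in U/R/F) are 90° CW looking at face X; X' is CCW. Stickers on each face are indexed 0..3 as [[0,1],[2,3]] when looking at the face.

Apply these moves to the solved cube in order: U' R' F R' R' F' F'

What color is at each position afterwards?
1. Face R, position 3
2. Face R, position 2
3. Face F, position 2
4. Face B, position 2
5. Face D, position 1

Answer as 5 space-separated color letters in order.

After move 1 (U'): U=WWWW F=OOGG R=GGRR B=RRBB L=BBOO
After move 2 (R'): R=GRGR U=WBWR F=OWGW D=YOYG B=YRYB
After move 3 (F): F=GOWW U=WBOB R=WRRR D=GGYG L=BYOO
After move 4 (R'): R=RRWR U=WYOY F=GBWB D=GOYW B=GRGB
After move 5 (R'): R=RRRW U=WGOG F=GYWY D=GBYB B=WROB
After move 6 (F'): F=YYGW U=WGRR R=BRGW D=YOYB L=BGOO
After move 7 (F'): F=YWYG U=WGBG R=ORYW D=GOYB L=BROR
Query 1: R[3] = W
Query 2: R[2] = Y
Query 3: F[2] = Y
Query 4: B[2] = O
Query 5: D[1] = O

Answer: W Y Y O O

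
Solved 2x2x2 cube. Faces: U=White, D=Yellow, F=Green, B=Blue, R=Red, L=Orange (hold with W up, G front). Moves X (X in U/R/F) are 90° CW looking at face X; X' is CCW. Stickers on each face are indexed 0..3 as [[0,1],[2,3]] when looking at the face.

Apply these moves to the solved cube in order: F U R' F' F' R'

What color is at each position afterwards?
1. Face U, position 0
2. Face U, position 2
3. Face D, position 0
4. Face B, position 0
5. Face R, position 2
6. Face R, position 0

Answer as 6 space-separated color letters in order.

Answer: O R O G Y R

Derivation:
After move 1 (F): F=GGGG U=WWOO R=WRWR D=RRYY L=OYOY
After move 2 (U): U=OWOW F=WRGG R=BBWR B=OYBB L=GGOY
After move 3 (R'): R=BRBW U=OBOO F=WWGW D=RRYG B=YYRB
After move 4 (F'): F=WWWG U=OBBB R=RRRW D=GYYG L=GOOO
After move 5 (F'): F=WGWW U=OBRR R=YRGW D=OOYG L=GBOB
After move 6 (R'): R=RWYG U=ORRY F=WBWR D=OGYW B=GYOB
Query 1: U[0] = O
Query 2: U[2] = R
Query 3: D[0] = O
Query 4: B[0] = G
Query 5: R[2] = Y
Query 6: R[0] = R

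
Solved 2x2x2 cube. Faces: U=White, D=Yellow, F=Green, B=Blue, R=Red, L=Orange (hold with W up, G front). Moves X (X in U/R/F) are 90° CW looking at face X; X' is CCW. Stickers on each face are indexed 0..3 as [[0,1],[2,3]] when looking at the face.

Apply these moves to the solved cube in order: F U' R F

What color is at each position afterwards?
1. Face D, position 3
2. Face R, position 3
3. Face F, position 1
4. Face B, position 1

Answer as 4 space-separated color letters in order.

Answer: W G O R

Derivation:
After move 1 (F): F=GGGG U=WWOO R=WRWR D=RRYY L=OYOY
After move 2 (U'): U=WOWO F=OYGG R=GGWR B=WRBB L=BBOY
After move 3 (R): R=WGRG U=WYWG F=ORGY D=RBYW B=OROB
After move 4 (F): F=GOYR U=WYYB R=WGGG D=RWYW L=BROB
Query 1: D[3] = W
Query 2: R[3] = G
Query 3: F[1] = O
Query 4: B[1] = R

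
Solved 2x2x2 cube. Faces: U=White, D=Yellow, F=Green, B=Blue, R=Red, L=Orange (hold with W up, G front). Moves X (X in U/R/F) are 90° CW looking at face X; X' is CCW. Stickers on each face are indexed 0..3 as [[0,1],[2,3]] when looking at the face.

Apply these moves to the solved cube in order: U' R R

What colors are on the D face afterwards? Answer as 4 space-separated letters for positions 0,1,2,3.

Answer: Y W Y W

Derivation:
After move 1 (U'): U=WWWW F=OOGG R=GGRR B=RRBB L=BBOO
After move 2 (R): R=RGRG U=WOWG F=OYGY D=YBYR B=WRWB
After move 3 (R): R=RRGG U=WYWY F=OBGR D=YWYW B=GROB
Query: D face = YWYW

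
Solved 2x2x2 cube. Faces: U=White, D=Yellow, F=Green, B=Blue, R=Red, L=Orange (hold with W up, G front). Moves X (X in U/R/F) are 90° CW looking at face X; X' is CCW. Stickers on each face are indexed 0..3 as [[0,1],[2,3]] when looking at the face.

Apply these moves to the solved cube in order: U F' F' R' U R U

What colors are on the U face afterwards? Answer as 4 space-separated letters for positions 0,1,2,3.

Answer: O Y Y R

Derivation:
After move 1 (U): U=WWWW F=RRGG R=BBRR B=OOBB L=GGOO
After move 2 (F'): F=RGRG U=WWBR R=YBYR D=GOYY L=GWOW
After move 3 (F'): F=GGRR U=WWYY R=OBGR D=WWYY L=GROB
After move 4 (R'): R=BROG U=WBYO F=GWRY D=WGYR B=YOWB
After move 5 (U): U=YWOB F=BRRY R=YOOG B=GRWB L=GWOB
After move 6 (R): R=OYGO U=YROY F=BGRR D=WWYG B=BRWB
After move 7 (U): U=OYYR F=OYRR R=BRGO B=GWWB L=BGOB
Query: U face = OYYR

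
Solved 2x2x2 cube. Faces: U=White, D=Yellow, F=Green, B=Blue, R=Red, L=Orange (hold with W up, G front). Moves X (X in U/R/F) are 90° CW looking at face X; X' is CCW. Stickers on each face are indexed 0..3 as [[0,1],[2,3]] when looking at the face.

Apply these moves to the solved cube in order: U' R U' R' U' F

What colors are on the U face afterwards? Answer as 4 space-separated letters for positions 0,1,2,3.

Answer: W R O G

Derivation:
After move 1 (U'): U=WWWW F=OOGG R=GGRR B=RRBB L=BBOO
After move 2 (R): R=RGRG U=WOWG F=OYGY D=YBYR B=WRWB
After move 3 (U'): U=OGWW F=BBGY R=OYRG B=RGWB L=WROO
After move 4 (R'): R=YGOR U=OWWR F=BGGW D=YBYY B=RGBB
After move 5 (U'): U=WROW F=WRGW R=BGOR B=YGBB L=RGOO
After move 6 (F): F=GWWR U=WROG R=OGWR D=OBYY L=RYOB
Query: U face = WROG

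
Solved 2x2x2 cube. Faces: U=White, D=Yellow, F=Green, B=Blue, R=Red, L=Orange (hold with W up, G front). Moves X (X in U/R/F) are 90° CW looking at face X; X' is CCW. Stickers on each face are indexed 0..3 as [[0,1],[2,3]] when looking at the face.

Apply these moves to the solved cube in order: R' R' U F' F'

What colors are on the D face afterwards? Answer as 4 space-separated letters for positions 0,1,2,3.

After move 1 (R'): R=RRRR U=WBWB F=GWGW D=YGYG B=YBYB
After move 2 (R'): R=RRRR U=WYWY F=GBGB D=YWYW B=GBGB
After move 3 (U): U=WWYY F=RRGB R=GBRR B=OOGB L=GBOO
After move 4 (F'): F=RBRG U=WWGR R=WBYR D=BOYW L=GYOY
After move 5 (F'): F=BGRR U=WWWY R=OBBR D=YYYW L=GROG
Query: D face = YYYW

Answer: Y Y Y W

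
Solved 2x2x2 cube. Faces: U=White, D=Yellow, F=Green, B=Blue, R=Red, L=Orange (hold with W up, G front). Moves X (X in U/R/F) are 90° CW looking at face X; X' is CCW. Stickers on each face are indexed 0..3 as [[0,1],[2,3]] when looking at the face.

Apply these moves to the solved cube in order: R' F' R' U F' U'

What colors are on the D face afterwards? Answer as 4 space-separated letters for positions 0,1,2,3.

After move 1 (R'): R=RRRR U=WBWB F=GWGW D=YGYG B=YBYB
After move 2 (F'): F=WWGG U=WBRR R=GRYR D=OOYG L=OBOW
After move 3 (R'): R=RRGY U=WYRY F=WBGR D=OWYG B=GBOB
After move 4 (U): U=RWYY F=RRGR R=GBGY B=OBOB L=WBOW
After move 5 (F'): F=RRRG U=RWGG R=WBOY D=BWYG L=WYOY
After move 6 (U'): U=WGRG F=WYRG R=RROY B=WBOB L=OBOY
Query: D face = BWYG

Answer: B W Y G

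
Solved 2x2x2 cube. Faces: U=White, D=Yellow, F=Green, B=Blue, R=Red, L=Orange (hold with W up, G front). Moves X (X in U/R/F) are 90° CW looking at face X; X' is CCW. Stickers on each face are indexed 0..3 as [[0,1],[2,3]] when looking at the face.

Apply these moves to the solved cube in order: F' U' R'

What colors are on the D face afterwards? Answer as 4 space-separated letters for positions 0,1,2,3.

After move 1 (F'): F=GGGG U=WWRR R=YRYR D=OOYY L=OWOW
After move 2 (U'): U=WRWR F=OWGG R=GGYR B=YRBB L=BBOW
After move 3 (R'): R=GRGY U=WBWY F=ORGR D=OWYG B=YROB
Query: D face = OWYG

Answer: O W Y G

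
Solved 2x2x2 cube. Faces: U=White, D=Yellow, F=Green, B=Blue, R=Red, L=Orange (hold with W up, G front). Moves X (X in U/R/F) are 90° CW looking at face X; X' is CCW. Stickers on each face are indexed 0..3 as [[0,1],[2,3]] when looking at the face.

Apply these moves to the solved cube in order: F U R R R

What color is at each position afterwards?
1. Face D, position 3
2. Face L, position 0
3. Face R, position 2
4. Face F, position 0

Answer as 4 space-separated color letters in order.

Answer: G G B W

Derivation:
After move 1 (F): F=GGGG U=WWOO R=WRWR D=RRYY L=OYOY
After move 2 (U): U=OWOW F=WRGG R=BBWR B=OYBB L=GGOY
After move 3 (R): R=WBRB U=OROG F=WRGY D=RBYO B=WYWB
After move 4 (R): R=RWBB U=OROY F=WBGO D=RWYW B=GYRB
After move 5 (R): R=BRBW U=OBOO F=WWGW D=RRYG B=YYRB
Query 1: D[3] = G
Query 2: L[0] = G
Query 3: R[2] = B
Query 4: F[0] = W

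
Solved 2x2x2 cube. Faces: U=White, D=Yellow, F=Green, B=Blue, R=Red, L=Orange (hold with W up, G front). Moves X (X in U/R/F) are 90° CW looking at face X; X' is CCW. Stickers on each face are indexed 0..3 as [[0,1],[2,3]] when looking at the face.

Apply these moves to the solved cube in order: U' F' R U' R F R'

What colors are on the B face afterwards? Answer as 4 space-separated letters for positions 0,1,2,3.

Answer: Y Y R B

Derivation:
After move 1 (U'): U=WWWW F=OOGG R=GGRR B=RRBB L=BBOO
After move 2 (F'): F=OGOG U=WWGR R=YGYR D=BOYY L=BWOW
After move 3 (R): R=YYRG U=WGGG F=OOOY D=BBYR B=RRWB
After move 4 (U'): U=GGWG F=BWOY R=OORG B=YYWB L=RROW
After move 5 (R): R=ROGO U=GWWY F=BBOR D=BWYY B=GYGB
After move 6 (F): F=OBRB U=GWWR R=WOYO D=GRYY L=RBOW
After move 7 (R'): R=OOWY U=GGWG F=OWRR D=GBYB B=YYRB
Query: B face = YYRB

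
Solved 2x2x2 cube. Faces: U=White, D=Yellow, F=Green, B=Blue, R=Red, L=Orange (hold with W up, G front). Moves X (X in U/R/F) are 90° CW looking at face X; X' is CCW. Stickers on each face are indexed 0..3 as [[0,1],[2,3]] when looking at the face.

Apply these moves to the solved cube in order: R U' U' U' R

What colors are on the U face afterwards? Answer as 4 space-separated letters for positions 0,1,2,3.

Answer: W R G Y

Derivation:
After move 1 (R): R=RRRR U=WGWG F=GYGY D=YBYB B=WBWB
After move 2 (U'): U=GGWW F=OOGY R=GYRR B=RRWB L=WBOO
After move 3 (U'): U=GWGW F=WBGY R=OORR B=GYWB L=RROO
After move 4 (U'): U=WWGG F=RRGY R=WBRR B=OOWB L=GYOO
After move 5 (R): R=RWRB U=WRGY F=RBGB D=YWYO B=GOWB
Query: U face = WRGY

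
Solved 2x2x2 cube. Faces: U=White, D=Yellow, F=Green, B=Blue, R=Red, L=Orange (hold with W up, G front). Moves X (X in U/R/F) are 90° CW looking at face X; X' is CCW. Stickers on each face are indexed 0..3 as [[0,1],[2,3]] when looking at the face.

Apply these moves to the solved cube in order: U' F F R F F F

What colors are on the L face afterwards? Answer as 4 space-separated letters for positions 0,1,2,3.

Answer: B O O Y

Derivation:
After move 1 (U'): U=WWWW F=OOGG R=GGRR B=RRBB L=BBOO
After move 2 (F): F=GOGO U=WWOB R=WGWR D=RGYY L=BYOY
After move 3 (F): F=GGOO U=WWYY R=OGBR D=WWYY L=BROG
After move 4 (R): R=BORG U=WGYO F=GWOY D=WBYR B=YRWB
After move 5 (F): F=OGYW U=WGGR R=YOOG D=RBYR L=BWOB
After move 6 (F): F=YOWG U=WGBW R=GORG D=OYYR L=BROB
After move 7 (F): F=WYGO U=WGBR R=BOWG D=RGYR L=BOOY
Query: L face = BOOY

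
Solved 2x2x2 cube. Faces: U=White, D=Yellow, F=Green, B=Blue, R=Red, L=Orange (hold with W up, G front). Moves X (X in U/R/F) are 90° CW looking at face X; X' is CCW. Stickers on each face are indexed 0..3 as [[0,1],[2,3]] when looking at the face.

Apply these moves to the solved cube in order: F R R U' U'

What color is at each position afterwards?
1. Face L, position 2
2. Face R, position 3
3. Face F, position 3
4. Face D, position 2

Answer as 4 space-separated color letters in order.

Answer: O W B Y

Derivation:
After move 1 (F): F=GGGG U=WWOO R=WRWR D=RRYY L=OYOY
After move 2 (R): R=WWRR U=WGOG F=GRGY D=RBYB B=OBWB
After move 3 (R): R=RWRW U=WROY F=GBGB D=RWYO B=GBGB
After move 4 (U'): U=RYWO F=OYGB R=GBRW B=RWGB L=GBOY
After move 5 (U'): U=YORW F=GBGB R=OYRW B=GBGB L=RWOY
Query 1: L[2] = O
Query 2: R[3] = W
Query 3: F[3] = B
Query 4: D[2] = Y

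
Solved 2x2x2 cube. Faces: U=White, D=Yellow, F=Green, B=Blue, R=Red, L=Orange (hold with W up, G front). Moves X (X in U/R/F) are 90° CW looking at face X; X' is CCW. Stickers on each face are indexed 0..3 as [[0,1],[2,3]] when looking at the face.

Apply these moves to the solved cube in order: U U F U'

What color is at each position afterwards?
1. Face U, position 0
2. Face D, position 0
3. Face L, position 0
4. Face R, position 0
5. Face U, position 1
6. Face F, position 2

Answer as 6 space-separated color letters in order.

Answer: W R G G R G

Derivation:
After move 1 (U): U=WWWW F=RRGG R=BBRR B=OOBB L=GGOO
After move 2 (U): U=WWWW F=BBGG R=OORR B=GGBB L=RROO
After move 3 (F): F=GBGB U=WWOR R=WOWR D=ROYY L=RYOY
After move 4 (U'): U=WRWO F=RYGB R=GBWR B=WOBB L=GGOY
Query 1: U[0] = W
Query 2: D[0] = R
Query 3: L[0] = G
Query 4: R[0] = G
Query 5: U[1] = R
Query 6: F[2] = G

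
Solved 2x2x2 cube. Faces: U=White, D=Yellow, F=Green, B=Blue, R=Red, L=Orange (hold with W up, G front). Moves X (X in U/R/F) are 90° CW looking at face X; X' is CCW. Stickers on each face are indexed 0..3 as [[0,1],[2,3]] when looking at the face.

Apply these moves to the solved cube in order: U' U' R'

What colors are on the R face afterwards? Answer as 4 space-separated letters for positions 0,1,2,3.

Answer: O R O R

Derivation:
After move 1 (U'): U=WWWW F=OOGG R=GGRR B=RRBB L=BBOO
After move 2 (U'): U=WWWW F=BBGG R=OORR B=GGBB L=RROO
After move 3 (R'): R=OROR U=WBWG F=BWGW D=YBYG B=YGYB
Query: R face = OROR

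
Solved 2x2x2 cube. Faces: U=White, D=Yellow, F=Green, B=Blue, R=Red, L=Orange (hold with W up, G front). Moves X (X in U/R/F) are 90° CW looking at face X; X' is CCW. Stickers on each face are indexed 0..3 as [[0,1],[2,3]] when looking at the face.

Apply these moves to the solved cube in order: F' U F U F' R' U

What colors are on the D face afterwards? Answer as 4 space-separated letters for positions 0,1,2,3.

Answer: Y R Y G

Derivation:
After move 1 (F'): F=GGGG U=WWRR R=YRYR D=OOYY L=OWOW
After move 2 (U): U=RWRW F=YRGG R=BBYR B=OWBB L=GGOW
After move 3 (F): F=GYGR U=RWWG R=RBWR D=YBYY L=GOOO
After move 4 (U): U=WRGW F=RBGR R=OWWR B=GOBB L=GYOO
After move 5 (F'): F=BRRG U=WROW R=BWYR D=YOYY L=GWOG
After move 6 (R'): R=WRBY U=WBOG F=BRRW D=YRYG B=YOOB
After move 7 (U): U=OWGB F=WRRW R=YOBY B=GWOB L=BROG
Query: D face = YRYG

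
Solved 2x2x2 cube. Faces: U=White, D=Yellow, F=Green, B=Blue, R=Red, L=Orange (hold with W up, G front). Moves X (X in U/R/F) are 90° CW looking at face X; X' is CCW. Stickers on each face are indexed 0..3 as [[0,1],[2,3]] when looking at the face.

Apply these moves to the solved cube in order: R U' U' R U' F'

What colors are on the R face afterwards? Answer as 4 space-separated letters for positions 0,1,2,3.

Answer: W B Y O

Derivation:
After move 1 (R): R=RRRR U=WGWG F=GYGY D=YBYB B=WBWB
After move 2 (U'): U=GGWW F=OOGY R=GYRR B=RRWB L=WBOO
After move 3 (U'): U=GWGW F=WBGY R=OORR B=GYWB L=RROO
After move 4 (R): R=RORO U=GBGY F=WBGB D=YWYG B=WYWB
After move 5 (U'): U=BYGG F=RRGB R=WBRO B=ROWB L=WYOO
After move 6 (F'): F=RBRG U=BYWR R=WBYO D=YOYG L=WGOG
Query: R face = WBYO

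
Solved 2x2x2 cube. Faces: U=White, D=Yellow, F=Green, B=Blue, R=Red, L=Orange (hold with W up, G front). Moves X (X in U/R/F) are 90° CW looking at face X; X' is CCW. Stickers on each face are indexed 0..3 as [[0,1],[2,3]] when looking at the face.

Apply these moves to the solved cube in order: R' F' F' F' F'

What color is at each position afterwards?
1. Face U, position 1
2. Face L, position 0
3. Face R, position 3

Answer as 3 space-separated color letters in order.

Answer: B O R

Derivation:
After move 1 (R'): R=RRRR U=WBWB F=GWGW D=YGYG B=YBYB
After move 2 (F'): F=WWGG U=WBRR R=GRYR D=OOYG L=OBOW
After move 3 (F'): F=WGWG U=WBGY R=OROR D=BWYG L=OROR
After move 4 (F'): F=GGWW U=WBOO R=WRBR D=RRYG L=OYOG
After move 5 (F'): F=GWGW U=WBWB R=RRRR D=YGYG L=OOOO
Query 1: U[1] = B
Query 2: L[0] = O
Query 3: R[3] = R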